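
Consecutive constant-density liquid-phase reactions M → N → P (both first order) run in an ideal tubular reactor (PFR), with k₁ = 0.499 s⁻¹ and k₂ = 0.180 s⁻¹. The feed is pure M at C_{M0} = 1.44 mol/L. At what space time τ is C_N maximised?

For first-order series the maximum of C_N occurs at τ_opt = ln(k₂/k₁)/(k₂−k₁).
= ln(0.180/0.499)/(0.180−0.499) = ln(0.3607)/-0.3190 = -1.020/-0.3190 = 3.20 s.

3.20 s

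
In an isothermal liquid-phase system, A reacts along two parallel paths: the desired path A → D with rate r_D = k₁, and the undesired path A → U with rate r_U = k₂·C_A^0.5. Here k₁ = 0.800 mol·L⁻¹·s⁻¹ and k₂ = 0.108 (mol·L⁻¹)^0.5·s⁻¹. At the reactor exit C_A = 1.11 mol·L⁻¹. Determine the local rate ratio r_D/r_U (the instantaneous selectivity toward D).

S_{D/U} = r_D/r_U = (k₁)/(k₂·C_A^0.5) = (k₁/k₂)·C_A^-0.5.
= (0.800) / (0.108×1.110^0.5) = 0.8000/0.1138 = 7.03.

7.03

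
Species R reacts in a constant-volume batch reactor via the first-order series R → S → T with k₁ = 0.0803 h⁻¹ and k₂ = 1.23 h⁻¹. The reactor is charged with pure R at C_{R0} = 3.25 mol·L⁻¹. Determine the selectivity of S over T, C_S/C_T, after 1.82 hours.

0.637

The intermediate concentration in a first-order A→B→C sequence is C_S = k₁C_{R0}(e^(−k₁t) − e^(−k₂t))/(k₂−k₁).
e^(−k₁t) = e^(−0.0803×1.82) = e^(−0.1461) = 0.8640; e^(−k₂t) = e^(−2.239) = 0.1066.
C_S = 0.0803×3.25/(1.23−0.0803) × (0.8640−0.1066) = 0.2270×0.7574 = 0.1719 mol·L⁻¹.
C_R = C_{R0}e^(−k₁t) = 2.808 mol·L⁻¹, so C_T = C_{R0}−C_R−C_S = 0.2700 mol·L⁻¹; C_S/C_T = 0.637.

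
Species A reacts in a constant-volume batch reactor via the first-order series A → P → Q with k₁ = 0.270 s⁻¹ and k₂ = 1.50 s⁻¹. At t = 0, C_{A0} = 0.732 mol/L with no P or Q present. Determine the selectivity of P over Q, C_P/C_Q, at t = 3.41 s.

The intermediate concentration in a first-order A→B→C sequence is C_P = k₁C_{A0}(e^(−k₁t) − e^(−k₂t))/(k₂−k₁).
e^(−k₁t) = e^(−0.270×3.41) = e^(−0.9207) = 0.3982; e^(−k₂t) = e^(−5.115) = 0.006006.
C_P = 0.270×0.732/(1.50−0.270) × (0.3982−0.006006) = 0.1607×0.3922 = 0.06303 mol/L.
C_A = C_{A0}e^(−k₁t) = 0.2915 mol/L, so C_Q = C_{A0}−C_A−C_P = 0.3775 mol/L; C_P/C_Q = 0.167.

0.167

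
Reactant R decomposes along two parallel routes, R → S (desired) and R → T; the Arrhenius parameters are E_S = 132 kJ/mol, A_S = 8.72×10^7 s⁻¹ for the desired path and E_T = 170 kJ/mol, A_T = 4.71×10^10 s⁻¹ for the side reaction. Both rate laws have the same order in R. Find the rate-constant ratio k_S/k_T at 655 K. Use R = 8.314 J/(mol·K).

Since both paths have the same order in R, the concentration cancels and S_{S/T} = k_S/k_T = (A_S/A_T)·exp[(E_T−E_S)/(RT)].
(E_T−E_S)/(RT) = (170−132)×10³/(8.314×655) = 38000/5446 = 6.978.
k_S/k_T = (8.72×10^7/4.71×10^10)·exp(6.978) = 0.001851 × 1073 = 1.99.
Since E_S < E_T, lowering the temperature improves selectivity toward S.

1.99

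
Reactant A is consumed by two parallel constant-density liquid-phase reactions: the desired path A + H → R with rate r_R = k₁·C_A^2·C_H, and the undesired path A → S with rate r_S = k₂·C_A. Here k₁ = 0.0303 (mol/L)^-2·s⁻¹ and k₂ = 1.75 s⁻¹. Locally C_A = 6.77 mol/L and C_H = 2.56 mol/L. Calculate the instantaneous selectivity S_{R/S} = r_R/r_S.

0.300

S_{R/S} = r_R/r_S = (k₁·C_A^2·C_H)/(k₂·C_A) = (k₁/k₂)·C_A·C_H.
= (0.0303×6.770^2×2.560) / (1.75×6.770) = 3.555/11.85 = 0.300.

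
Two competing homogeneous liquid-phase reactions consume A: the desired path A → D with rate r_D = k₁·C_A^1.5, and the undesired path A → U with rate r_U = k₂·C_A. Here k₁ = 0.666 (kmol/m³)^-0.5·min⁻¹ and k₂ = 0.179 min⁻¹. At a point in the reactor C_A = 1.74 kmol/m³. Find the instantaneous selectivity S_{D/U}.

4.91

S_{D/U} = r_D/r_U = (k₁·C_A^1.5)/(k₂·C_A) = (k₁/k₂)·C_A^0.5.
= (0.666×1.740^1.5) / (0.179×1.740) = 1.529/0.3115 = 4.91.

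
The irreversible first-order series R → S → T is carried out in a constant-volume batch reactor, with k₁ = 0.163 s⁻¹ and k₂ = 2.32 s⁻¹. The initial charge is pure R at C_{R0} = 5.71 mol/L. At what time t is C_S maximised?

Setting dC_S/dt = 0 gives t_opt = ln(k₂/k₁)/(k₂−k₁).
= ln(2.32/0.163)/(2.32−0.163) = ln(14.23)/2.157 = 2.656/2.157 = 1.23 s.

1.23 s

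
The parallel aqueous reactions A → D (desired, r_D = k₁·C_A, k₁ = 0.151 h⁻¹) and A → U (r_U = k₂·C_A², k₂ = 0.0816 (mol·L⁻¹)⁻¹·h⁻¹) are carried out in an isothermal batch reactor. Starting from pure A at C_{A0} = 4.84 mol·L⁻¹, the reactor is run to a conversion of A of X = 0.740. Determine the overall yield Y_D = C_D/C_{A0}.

C_A = C_{A0}(1−X) = 1.258 mol·L⁻¹.
Along a PFR/batch, dC_D/dC_A = −r_D/(r_D+r_U) = −k₁/(k₁+k₂·C_A).
Integrating from C_{A0} to C_A: C_D = (0.151/0.0816)·ln[(0.151+0.0816·4.84)/(0.151+0.0816·1.26)] = 1.850·ln(0.5459/0.2537) = 1.418 mol·L⁻¹.
Y_D = C_D/C_{A0} = 1.418/4.84 = 0.293.

0.293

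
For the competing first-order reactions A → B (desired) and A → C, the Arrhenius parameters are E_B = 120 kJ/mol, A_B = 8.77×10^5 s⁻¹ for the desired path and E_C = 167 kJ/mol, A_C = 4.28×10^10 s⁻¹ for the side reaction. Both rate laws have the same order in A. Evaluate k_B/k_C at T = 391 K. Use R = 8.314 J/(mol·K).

39.0

k_B/k_C = (A_B/A_C)·exp[−(E_B−E_C)/(RT)] = (A_B/A_C)·exp[(E_C−E_B)/(RT)].
(E_C−E_B)/(RT) = (167−120)×10³/(8.314×391) = 47000/3251 = 14.46.
k_B/k_C = (8.77×10^5/4.28×10^10)·exp(14.46) = 2.049×10^-5 × 1.901×10^6 = 39.0.
Since E_B < E_C, lowering the temperature improves selectivity toward B.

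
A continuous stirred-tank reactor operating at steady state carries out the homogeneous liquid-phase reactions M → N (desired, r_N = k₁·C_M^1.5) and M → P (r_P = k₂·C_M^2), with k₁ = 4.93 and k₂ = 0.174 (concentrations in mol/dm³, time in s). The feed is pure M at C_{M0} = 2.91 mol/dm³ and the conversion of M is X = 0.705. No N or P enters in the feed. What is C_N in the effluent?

1.99 mol/dm³

Exit C_M = C_{M0}(1−X) = 2.91×0.295 = 0.8585 mol/dm³.
In a CSTR the entire volume is at exit conditions, so r_N = 4.93×0.8585^1.5 = 3.921 and r_P = 0.174×0.8585^2 = 0.1282.
Fraction of consumed M going to N: r_N/(r_N+r_P) = 0.9683.
C_N = 0.9683·C_{M0}·X = 0.9683×2.91×0.705 = 1.99 mol/dm³.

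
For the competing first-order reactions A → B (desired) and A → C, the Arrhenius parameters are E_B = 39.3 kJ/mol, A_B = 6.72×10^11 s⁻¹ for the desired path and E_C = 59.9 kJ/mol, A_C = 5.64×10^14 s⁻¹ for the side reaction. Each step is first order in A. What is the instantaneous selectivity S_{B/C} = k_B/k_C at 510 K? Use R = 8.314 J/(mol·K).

Since both paths have the same order in A, the concentration cancels and S_{B/C} = k_B/k_C = (A_B/A_C)·exp[(E_C−E_B)/(RT)].
(E_C−E_B)/(RT) = (59.9−39.3)×10³/(8.314×510) = 20600/4240 = 4.858.
k_B/k_C = (6.72×10^11/5.64×10^14)·exp(4.858) = 0.001191 × 128.8 = 0.153.
Since E_B < E_C, lowering the temperature improves selectivity toward B.

0.153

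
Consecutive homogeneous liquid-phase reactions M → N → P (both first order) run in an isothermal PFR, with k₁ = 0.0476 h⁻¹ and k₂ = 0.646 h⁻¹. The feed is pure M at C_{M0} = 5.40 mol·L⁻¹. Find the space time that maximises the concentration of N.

4.36 h

The intermediate peaks when r₁ = r₂, i.e. k₁e^(−k₁τ) = k₂e^(−k₂τ), giving τ_opt = ln(k₂/k₁)/(k₂−k₁).
= ln(0.646/0.0476)/(0.646−0.0476) = ln(13.57)/0.5984 = 2.608/0.5984 = 4.36 h.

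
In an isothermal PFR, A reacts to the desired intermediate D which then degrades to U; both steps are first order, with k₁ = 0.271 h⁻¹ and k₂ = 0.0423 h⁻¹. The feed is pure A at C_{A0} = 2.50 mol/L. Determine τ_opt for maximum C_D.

Setting dC_D/dτ = 0 gives τ_opt = ln(k₂/k₁)/(k₂−k₁).
= ln(0.0423/0.271)/(0.0423−0.271) = ln(0.1561)/-0.2287 = -1.857/-0.2287 = 8.12 h.

8.12 h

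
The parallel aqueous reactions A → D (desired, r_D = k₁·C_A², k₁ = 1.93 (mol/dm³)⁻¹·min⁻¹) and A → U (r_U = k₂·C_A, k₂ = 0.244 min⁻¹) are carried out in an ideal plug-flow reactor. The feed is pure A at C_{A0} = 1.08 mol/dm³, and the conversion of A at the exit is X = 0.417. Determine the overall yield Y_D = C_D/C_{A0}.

0.362

C_A = C_{A0}(1−X) = 0.6296 mol/dm³.
Along a PFR/batch, dC_U/dC_A = −r_U/(r_D+r_U) = −k₂/(k₂+k₁·C_A).
Integrating from C_{A0} to C_A: C_U = (0.244/1.93)·ln[(0.244+1.93·1.08)/(0.244+1.93·0.630)] = 0.1264·ln(2.328/1.459) = 0.05908 mol/dm³.
Then C_D = (C_{A0}−C_A) − C_U = 0.4504 − 0.05908 = 0.3913 mol/dm³.
Y_D = C_D/C_{A0} = 0.3913/1.08 = 0.362.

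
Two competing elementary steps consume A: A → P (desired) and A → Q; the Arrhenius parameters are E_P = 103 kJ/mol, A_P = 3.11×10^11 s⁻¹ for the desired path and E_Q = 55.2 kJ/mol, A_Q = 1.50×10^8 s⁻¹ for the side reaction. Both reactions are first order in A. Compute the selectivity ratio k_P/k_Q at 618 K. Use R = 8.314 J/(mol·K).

0.189

Since both paths have the same order in A, the concentration cancels and S_{P/Q} = k_P/k_Q = (A_P/A_Q)·exp[(E_Q−E_P)/(RT)].
(E_Q−E_P)/(RT) = (55.2−103)×10³/(8.314×618) = -47800/5138 = -9.303.
k_P/k_Q = (3.11×10^11/1.50×10^8)·exp(-9.303) = 2073 × 9.114×10^-5 = 0.189.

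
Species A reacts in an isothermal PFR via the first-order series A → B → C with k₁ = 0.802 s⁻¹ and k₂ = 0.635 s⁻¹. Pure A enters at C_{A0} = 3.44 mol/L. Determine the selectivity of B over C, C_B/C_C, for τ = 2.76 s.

For first-order series with pure A initially, C_B(τ) = k₁C_{A0}/(k₂−k₁)·(e^(−k₁τ) − e^(−k₂τ)).
e^(−k₁τ) = e^(−0.802×2.76) = e^(−2.214) = 0.1093; e^(−k₂τ) = e^(−1.753) = 0.1733.
C_B = 0.802×3.44/(0.635−0.802) × (0.1093−0.1733) = (-16.52)×(-0.06401) = 1.057 mol/L.
C_A = C_{A0}e^(−k₁τ) = 0.3760 mol/L, so C_C = C_{A0}−C_A−C_B = 2.007 mol/L; C_B/C_C = 0.527.

0.527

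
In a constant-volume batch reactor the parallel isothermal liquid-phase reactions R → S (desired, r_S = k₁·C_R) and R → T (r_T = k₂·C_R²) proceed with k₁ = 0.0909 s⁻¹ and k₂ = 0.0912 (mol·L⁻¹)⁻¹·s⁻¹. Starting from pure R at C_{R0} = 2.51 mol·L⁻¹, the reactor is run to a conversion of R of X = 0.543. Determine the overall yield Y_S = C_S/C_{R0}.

0.195

C_R = C_{R0}(1−X) = 1.147 mol·L⁻¹.
Along a PFR/batch, dC_S/dC_R = −r_S/(r_S+r_T) = −k₁/(k₁+k₂·C_R).
Integrating from C_{R0} to C_R: C_S = (0.0909/0.0912)·ln[(0.0909+0.0912·2.51)/(0.0909+0.0912·1.15)] = 0.9967·ln(0.3198/0.1955) = 0.4905 mol·L⁻¹.
Y_S = C_S/C_{R0} = 0.4905/2.51 = 0.195.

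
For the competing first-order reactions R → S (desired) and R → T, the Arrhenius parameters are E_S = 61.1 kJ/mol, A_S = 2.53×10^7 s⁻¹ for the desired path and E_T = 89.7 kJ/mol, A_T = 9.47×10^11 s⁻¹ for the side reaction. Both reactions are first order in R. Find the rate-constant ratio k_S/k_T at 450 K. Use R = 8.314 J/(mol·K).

0.0558

k_S/k_T = (A_S/A_T)·exp[−(E_S−E_T)/(RT)] = (A_S/A_T)·exp[(E_T−E_S)/(RT)].
(E_T−E_S)/(RT) = (89.7−61.1)×10³/(8.314×450) = 28600/3741 = 7.644.
k_S/k_T = (2.53×10^7/9.47×10^11)·exp(7.644) = 2.672×10^-5 × 2089 = 0.0558.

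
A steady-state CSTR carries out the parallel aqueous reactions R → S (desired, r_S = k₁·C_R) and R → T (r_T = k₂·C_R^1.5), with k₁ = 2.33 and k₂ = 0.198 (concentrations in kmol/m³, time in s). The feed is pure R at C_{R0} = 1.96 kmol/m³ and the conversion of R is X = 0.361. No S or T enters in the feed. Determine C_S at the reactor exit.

Exit C_R = C_{R0}(1−X) = 1.96×0.639 = 1.252 kmol/m³.
A CSTR operates uniformly at the exit composition, giving r_S = 2.918 and r_T = 0.2775 (each k·C_R^n at C_R = 1.252).
Fraction of consumed R going to S: r_S/(r_S+r_T) = 0.9132.
C_S = 0.9132·C_{R0}·X = 0.9132×1.96×0.361 = 0.646 kmol/m³.

0.646 kmol/m³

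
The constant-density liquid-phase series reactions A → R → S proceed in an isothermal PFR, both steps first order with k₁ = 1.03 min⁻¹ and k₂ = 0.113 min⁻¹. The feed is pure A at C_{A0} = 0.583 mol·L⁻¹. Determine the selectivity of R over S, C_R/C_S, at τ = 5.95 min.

For first-order series with pure A initially, C_R(τ) = k₁C_{A0}/(k₂−k₁)·(e^(−k₁τ) − e^(−k₂τ)).
e^(−k₁τ) = e^(−1.03×5.95) = e^(−6.129) = 0.002180; e^(−k₂τ) = e^(−0.6724) = 0.5105.
C_R = 1.03×0.583/(0.113−1.03) × (0.002180−0.5105) = (-0.6548)×(-0.5083) = 0.3329 mol·L⁻¹.
C_A = C_{A0}e^(−k₁τ) = 0.001271 mol·L⁻¹, so C_S = C_{A0}−C_A−C_R = 0.2489 mol·L⁻¹; C_R/C_S = 1.34.

1.34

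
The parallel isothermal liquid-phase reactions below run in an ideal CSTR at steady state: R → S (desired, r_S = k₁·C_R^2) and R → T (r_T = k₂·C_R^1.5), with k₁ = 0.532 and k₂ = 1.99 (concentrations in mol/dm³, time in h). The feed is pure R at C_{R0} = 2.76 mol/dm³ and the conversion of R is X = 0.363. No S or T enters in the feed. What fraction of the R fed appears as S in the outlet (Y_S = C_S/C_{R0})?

0.0950

Exit C_R = C_{R0}(1−X) = 2.76×0.637 = 1.758 mol/dm³.
Rates in a CSTR are evaluated at the outlet concentration: r_S = 0.532×1.758^2 = 1.644, r_T = 1.99×1.758^1.5 = 4.639.
Fraction of consumed R going to S: r_S/(r_S+r_T) = 0.2617.
C_S = 0.2617·C_{R0}·X = 0.2617×2.76×0.363 = 0.262 mol/dm³; Y_S = C_S/C_{R0} = 0.0950.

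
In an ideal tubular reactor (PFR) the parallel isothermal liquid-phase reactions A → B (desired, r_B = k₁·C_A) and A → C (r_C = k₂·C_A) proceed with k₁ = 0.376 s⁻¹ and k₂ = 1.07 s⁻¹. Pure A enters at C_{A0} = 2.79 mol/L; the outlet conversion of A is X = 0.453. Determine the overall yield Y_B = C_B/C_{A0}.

0.118

C_A = C_{A0}(1−X) = 1.526 mol/L.
Both paths are first order in A, so the instantaneous fraction to B is constant: dC_B/d(−C_A) = k₁/(k₁+k₂) = 0.2600.
C_B = 0.2600·(C_{A0}−C_A) = 0.2600×1.264 = 0.329 mol/L.
Y_B = C_B/C_{A0} = 0.3286/2.79 = 0.118.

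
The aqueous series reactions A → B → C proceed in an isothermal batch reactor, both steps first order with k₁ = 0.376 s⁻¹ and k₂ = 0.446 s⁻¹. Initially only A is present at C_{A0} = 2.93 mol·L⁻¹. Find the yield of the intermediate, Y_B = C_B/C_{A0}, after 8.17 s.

For first-order series with pure A initially, C_B(t) = k₁C_{A0}/(k₂−k₁)·(e^(−k₁t) − e^(−k₂t)).
e^(−k₁t) = e^(−0.376×8.17) = e^(−3.072) = 0.04633; e^(−k₂t) = e^(−3.644) = 0.02615.
C_B = 0.376×2.93/(0.446−0.376) × (0.04633−0.02615) = 15.74×0.02018 = 0.3176 mol·L⁻¹.
Y_B = C_B/C_{A0} = 0.3176/2.93 = 0.108.

0.108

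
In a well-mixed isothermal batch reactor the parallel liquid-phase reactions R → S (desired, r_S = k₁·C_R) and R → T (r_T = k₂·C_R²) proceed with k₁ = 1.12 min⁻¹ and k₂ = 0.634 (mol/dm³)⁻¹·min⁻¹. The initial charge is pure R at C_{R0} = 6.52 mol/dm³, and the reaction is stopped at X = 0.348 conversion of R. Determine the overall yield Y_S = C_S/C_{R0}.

0.0867

C_R = C_{R0}(1−X) = 4.251 mol/dm³.
Along a PFR/batch, dC_S/dC_R = −r_S/(r_S+r_T) = −k₁/(k₁+k₂·C_R).
Integrating from C_{R0} to C_R: C_S = (1.12/0.634)·ln[(1.12+0.634·6.52)/(1.12+0.634·4.25)] = 1.767·ln(5.254/3.815) = 0.5652 mol/dm³.
Y_S = C_S/C_{R0} = 0.5652/6.52 = 0.0867.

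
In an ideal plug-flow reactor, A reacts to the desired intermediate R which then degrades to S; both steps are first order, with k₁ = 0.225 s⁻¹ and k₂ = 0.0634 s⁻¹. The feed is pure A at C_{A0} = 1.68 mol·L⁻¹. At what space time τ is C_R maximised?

For first-order series the maximum of C_R occurs at τ_opt = ln(k₂/k₁)/(k₂−k₁).
= ln(0.0634/0.225)/(0.0634−0.225) = ln(0.2818)/-0.1616 = -1.267/-0.1616 = 7.84 s.

7.84 s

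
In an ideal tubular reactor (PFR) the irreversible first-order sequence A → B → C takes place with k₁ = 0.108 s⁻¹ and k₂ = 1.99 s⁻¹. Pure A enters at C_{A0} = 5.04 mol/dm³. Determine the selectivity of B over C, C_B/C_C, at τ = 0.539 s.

For first-order series with pure A initially, C_B(τ) = k₁C_{A0}/(k₂−k₁)·(e^(−k₁τ) − e^(−k₂τ)).
e^(−k₁τ) = e^(−0.108×0.539) = e^(−0.05821) = 0.9434; e^(−k₂τ) = e^(−1.073) = 0.3421.
C_B = 0.108×5.04/(1.99−0.108) × (0.9434−0.3421) = 0.2892×0.6013 = 0.1739 mol/dm³.
C_A = C_{A0}e^(−k₁τ) = 4.755 mol/dm³, so C_C = C_{A0}−C_A−C_B = 0.1111 mol/dm³; C_B/C_C = 1.57.

1.57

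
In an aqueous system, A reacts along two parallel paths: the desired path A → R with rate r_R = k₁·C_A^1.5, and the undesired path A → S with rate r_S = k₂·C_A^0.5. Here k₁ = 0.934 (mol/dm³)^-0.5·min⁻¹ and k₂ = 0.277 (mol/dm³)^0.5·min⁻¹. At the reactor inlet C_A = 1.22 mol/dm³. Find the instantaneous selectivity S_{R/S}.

S_{R/S} = r_R/r_S = (k₁·C_A^1.5)/(k₂·C_A^0.5) = (k₁/k₂)·C_A.
= (0.934×1.220^1.5) / (0.277×1.220^0.5) = 1.259/0.3060 = 4.11.

4.11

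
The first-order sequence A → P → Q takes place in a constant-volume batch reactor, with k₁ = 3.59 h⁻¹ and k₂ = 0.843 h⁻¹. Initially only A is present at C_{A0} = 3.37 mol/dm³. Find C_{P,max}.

Evaluating C_P at t_opt = ln(k₂/k₁)/(k₂−k₁) gives C_{P,max}/C_{A0} = (k₁/k₂)^[k₂/(k₂−k₁)].
= (3.59/0.843)^(0.843/(0.843−3.59)) = (4.259)^(-0.3069) = 0.6410.
C_{P,max} = 0.6410×3.37 = 2.16 mol/dm³.

2.16 mol/dm³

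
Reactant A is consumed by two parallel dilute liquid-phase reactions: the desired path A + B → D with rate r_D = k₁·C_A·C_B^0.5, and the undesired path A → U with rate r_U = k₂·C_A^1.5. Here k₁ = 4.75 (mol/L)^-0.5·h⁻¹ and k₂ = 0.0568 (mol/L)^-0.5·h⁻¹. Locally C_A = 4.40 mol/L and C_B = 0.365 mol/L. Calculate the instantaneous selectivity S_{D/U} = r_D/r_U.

S_{D/U} = r_D/r_U = (k₁·C_A·C_B^0.5)/(k₂·C_A^1.5) = (k₁/k₂)·C_A^-0.5·C_B^0.5.
= (4.75×4.400×0.3650^0.5) / (0.0568×4.400^1.5) = 12.63/0.5242 = 24.1.
The undesired path is higher order in A, so low C_A (CSTR or dilute feed) favours D.

24.1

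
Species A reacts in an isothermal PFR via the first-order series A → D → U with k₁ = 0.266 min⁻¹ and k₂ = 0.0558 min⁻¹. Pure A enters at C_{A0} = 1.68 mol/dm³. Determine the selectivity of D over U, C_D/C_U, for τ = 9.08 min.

2.49

For first-order series with pure A initially, C_D(τ) = k₁C_{A0}/(k₂−k₁)·(e^(−k₁τ) − e^(−k₂τ)).
e^(−k₁τ) = e^(−0.266×9.08) = e^(−2.415) = 0.08934; e^(−k₂τ) = e^(−0.5067) = 0.6025.
C_D = 0.266×1.68/(0.0558−0.266) × (0.08934−0.6025) = (-2.126)×(-0.5132) = 1.091 mol/dm³.
C_A = C_{A0}e^(−k₁τ) = 0.1501 mol/dm³, so C_U = C_{A0}−C_A−C_D = 0.4389 mol/dm³; C_D/C_U = 2.49.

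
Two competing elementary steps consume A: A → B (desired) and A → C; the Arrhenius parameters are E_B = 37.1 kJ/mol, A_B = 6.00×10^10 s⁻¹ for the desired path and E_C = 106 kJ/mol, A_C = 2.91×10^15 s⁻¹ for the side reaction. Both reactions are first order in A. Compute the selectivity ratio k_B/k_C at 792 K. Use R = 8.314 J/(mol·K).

0.722

Since both paths have the same order in A, the concentration cancels and S_{B/C} = k_B/k_C = (A_B/A_C)·exp[(E_C−E_B)/(RT)].
(E_C−E_B)/(RT) = (106−37.1)×10³/(8.314×792) = 68900/6585 = 10.46.
k_B/k_C = (6.00×10^10/2.91×10^15)·exp(10.46) = 2.062×10^-5 × 35020 = 0.722.
Since E_B < E_C, lowering the temperature improves selectivity toward B.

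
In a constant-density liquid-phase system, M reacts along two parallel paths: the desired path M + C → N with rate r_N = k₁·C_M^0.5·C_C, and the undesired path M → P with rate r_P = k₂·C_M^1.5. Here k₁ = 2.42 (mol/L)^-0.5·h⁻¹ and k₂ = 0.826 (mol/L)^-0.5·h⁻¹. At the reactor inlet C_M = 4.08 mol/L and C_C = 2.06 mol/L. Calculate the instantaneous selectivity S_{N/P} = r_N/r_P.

S_{N/P} = r_N/r_P = (k₁·C_M^0.5·C_C)/(k₂·C_M^1.5) = (k₁/k₂)·C_M⁻¹·C_C.
= (2.42×4.080^0.5×2.060) / (0.826×4.080^1.5) = 10.07/6.807 = 1.48.
The undesired path is higher order in M, so low C_M (CSTR or dilute feed) favours N.

1.48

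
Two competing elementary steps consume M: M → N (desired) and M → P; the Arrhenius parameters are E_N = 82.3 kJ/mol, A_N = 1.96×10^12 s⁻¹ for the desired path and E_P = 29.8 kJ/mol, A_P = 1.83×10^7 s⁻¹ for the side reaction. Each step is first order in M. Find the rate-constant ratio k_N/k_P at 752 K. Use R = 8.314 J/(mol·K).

24.2

Since both paths have the same order in M, the concentration cancels and S_{N/P} = k_N/k_P = (A_N/A_P)·exp[(E_P−E_N)/(RT)].
(E_P−E_N)/(RT) = (29.8−82.3)×10³/(8.314×752) = -52500/6252 = -8.397.
k_N/k_P = (1.96×10^12/1.83×10^7)·exp(-8.397) = 1.071×10^5 × 2.255×10^-4 = 24.2.
Since E_N > E_P, raising the temperature improves selectivity toward N.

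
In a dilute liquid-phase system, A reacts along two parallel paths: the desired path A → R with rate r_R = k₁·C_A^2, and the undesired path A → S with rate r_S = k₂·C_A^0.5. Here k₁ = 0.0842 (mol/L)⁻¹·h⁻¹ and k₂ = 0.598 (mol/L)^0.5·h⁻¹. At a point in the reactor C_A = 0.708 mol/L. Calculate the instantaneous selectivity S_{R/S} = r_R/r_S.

S_{R/S} = r_R/r_S = (k₁·C_A^2)/(k₂·C_A^0.5) = (k₁/k₂)·C_A^1.5.
= (0.0842×0.7080^2) / (0.598×0.7080^0.5) = 0.04221/0.5032 = 0.0839.

0.0839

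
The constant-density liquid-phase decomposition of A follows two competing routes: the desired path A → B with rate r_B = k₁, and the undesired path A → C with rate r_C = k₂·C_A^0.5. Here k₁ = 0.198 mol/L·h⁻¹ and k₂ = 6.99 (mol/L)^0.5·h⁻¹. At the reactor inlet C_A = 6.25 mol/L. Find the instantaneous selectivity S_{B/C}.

0.0113

S_{B/C} = r_B/r_C = (k₁)/(k₂·C_A^0.5) = (k₁/k₂)·C_A^-0.5.
= (0.198) / (6.99×6.250^0.5) = 0.1980/17.48 = 0.0113.
The undesired path is higher order in A, so low C_A (CSTR or dilute feed) favours B.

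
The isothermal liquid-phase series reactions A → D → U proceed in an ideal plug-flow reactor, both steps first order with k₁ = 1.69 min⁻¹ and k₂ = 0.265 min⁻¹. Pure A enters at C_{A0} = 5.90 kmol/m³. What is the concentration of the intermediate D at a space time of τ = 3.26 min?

The intermediate concentration in a first-order A→B→C sequence is C_D = k₁C_{A0}(e^(−k₁τ) − e^(−k₂τ))/(k₂−k₁).
e^(−k₁τ) = e^(−1.69×3.26) = e^(−5.509) = 0.004049; e^(−k₂τ) = e^(−0.8639) = 0.4215.
C_D = 1.69×5.90/(0.265−1.69) × (0.004049−0.4215) = (-6.997)×(-0.4175) = 2.921 kmol/m³.

2.92 kmol/m³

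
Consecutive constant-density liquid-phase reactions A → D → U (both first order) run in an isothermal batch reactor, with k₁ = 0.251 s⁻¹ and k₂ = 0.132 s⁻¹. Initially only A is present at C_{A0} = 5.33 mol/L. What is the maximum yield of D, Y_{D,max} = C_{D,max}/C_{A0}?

0.490

Evaluating C_D at t_opt = ln(k₂/k₁)/(k₂−k₁) gives C_{D,max}/C_{A0} = (k₁/k₂)^[k₂/(k₂−k₁)].
= (0.251/0.132)^(0.132/(0.132−0.251)) = (1.902)^(-1.109) = 0.4902.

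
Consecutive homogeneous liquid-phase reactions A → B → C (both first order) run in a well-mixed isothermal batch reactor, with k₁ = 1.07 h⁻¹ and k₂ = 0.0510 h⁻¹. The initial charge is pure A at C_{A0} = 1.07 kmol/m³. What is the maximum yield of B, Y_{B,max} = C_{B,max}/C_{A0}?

At the optimum, C_{B,max}/C_{A0} = (k₁/k₂)^[k₂/(k₂−k₁)].
= (1.07/0.0510)^(0.0510/(0.0510−1.07)) = (20.98)^(-0.05005) = 0.8587.

0.859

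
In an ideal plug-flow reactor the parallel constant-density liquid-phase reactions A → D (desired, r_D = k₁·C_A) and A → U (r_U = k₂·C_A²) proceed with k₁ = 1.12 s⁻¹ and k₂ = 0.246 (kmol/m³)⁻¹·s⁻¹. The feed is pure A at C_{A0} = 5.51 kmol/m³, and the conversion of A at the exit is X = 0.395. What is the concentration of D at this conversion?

1.11 kmol/m³

C_A = C_{A0}(1−X) = 3.334 kmol/m³.
Along a PFR/batch, dC_D/dC_A = −r_D/(r_D+r_U) = −k₁/(k₁+k₂·C_A).
Integrating from C_{A0} to C_A: C_D = (1.12/0.246)·ln[(1.12+0.246·5.51)/(1.12+0.246·3.33)] = 4.553·ln(2.475/1.940) = 1.110 kmol/m³.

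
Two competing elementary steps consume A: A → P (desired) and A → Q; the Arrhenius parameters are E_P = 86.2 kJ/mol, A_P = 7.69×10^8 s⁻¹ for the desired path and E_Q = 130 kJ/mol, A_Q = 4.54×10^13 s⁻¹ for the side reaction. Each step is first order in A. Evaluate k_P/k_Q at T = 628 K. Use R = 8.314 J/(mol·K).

0.0745

Since both paths have the same order in A, the concentration cancels and S_{P/Q} = k_P/k_Q = (A_P/A_Q)·exp[(E_Q−E_P)/(RT)].
(E_Q−E_P)/(RT) = (130−86.2)×10³/(8.314×628) = 43800/5221 = 8.389.
k_P/k_Q = (7.69×10^8/4.54×10^13)·exp(8.389) = 1.694×10^-5 × 4398 = 0.0745.
Since E_P < E_Q, lowering the temperature improves selectivity toward P.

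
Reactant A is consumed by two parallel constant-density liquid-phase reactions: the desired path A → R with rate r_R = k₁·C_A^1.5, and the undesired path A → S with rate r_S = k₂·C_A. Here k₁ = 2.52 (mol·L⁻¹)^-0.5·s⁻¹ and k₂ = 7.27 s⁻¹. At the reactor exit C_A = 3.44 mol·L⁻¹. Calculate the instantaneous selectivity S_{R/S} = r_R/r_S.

S_{R/S} = r_R/r_S = (k₁·C_A^1.5)/(k₂·C_A) = (k₁/k₂)·C_A^0.5.
= (2.52×3.440^1.5) / (7.27×3.440) = 16.08/25.01 = 0.643.

0.643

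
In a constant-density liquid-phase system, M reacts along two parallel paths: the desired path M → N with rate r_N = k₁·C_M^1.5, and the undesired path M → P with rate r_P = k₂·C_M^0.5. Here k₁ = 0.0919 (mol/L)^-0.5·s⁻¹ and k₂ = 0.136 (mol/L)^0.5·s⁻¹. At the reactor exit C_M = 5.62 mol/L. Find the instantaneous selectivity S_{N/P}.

S_{N/P} = r_N/r_P = (k₁·C_M^1.5)/(k₂·C_M^0.5) = (k₁/k₂)·C_M.
= (0.0919×5.620^1.5) / (0.136×5.620^0.5) = 1.224/0.3224 = 3.80.

3.80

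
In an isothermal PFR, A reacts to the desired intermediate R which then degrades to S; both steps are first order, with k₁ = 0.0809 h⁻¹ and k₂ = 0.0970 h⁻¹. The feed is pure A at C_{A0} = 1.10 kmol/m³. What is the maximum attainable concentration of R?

Evaluating C_R at τ_opt = ln(k₂/k₁)/(k₂−k₁) gives C_{R,max}/C_{A0} = (k₁/k₂)^[k₂/(k₂−k₁)].
= (0.0809/0.0970)^(0.0970/(0.0970−0.0809)) = (0.8340)^(6.025) = 0.3350.
C_{R,max} = 0.3350×1.10 = 0.369 kmol/m³.

0.369 kmol/m³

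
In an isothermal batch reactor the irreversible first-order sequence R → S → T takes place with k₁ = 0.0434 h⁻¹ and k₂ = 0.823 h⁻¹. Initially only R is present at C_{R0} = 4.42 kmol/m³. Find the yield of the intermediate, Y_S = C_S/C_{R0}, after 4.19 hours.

For first-order series with pure R initially, C_S(t) = k₁C_{R0}/(k₂−k₁)·(e^(−k₁t) − e^(−k₂t)).
e^(−k₁t) = e^(−0.0434×4.19) = e^(−0.1818) = 0.8337; e^(−k₂t) = e^(−3.448) = 0.03180.
C_S = 0.0434×4.42/(0.823−0.0434) × (0.8337−0.03180) = 0.2461×0.8019 = 0.1973 kmol/m³.
Y_S = C_S/C_{R0} = 0.1973/4.42 = 0.0446.

0.0446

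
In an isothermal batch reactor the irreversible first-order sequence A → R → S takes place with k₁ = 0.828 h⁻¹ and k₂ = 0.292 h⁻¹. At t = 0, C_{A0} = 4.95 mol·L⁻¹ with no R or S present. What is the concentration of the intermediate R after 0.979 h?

2.35 mol·L⁻¹

The intermediate concentration in a first-order A→B→C sequence is C_R = k₁C_{A0}(e^(−k₁t) − e^(−k₂t))/(k₂−k₁).
e^(−k₁t) = e^(−0.828×0.979) = e^(−0.8106) = 0.4446; e^(−k₂t) = e^(−0.2859) = 0.7514.
C_R = 0.828×4.95/(0.292−0.828) × (0.4446−0.7514) = (-7.647)×(-0.3068) = 2.346 mol·L⁻¹.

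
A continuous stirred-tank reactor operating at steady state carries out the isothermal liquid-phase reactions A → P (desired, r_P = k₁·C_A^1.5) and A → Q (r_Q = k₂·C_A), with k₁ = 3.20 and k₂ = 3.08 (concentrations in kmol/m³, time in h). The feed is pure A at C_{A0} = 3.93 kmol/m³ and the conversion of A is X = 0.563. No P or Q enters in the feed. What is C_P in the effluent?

1.28 kmol/m³

Exit C_A = C_{A0}(1−X) = 3.93×0.437 = 1.717 kmol/m³.
In a CSTR the entire volume is at exit conditions, so r_P = 3.20×1.717^1.5 = 7.202 and r_Q = 3.08×1.717 = 5.290.
Fraction of consumed A going to P: r_P/(r_P+r_Q) = 0.5766.
C_P = 0.5766·C_{A0}·X = 0.5766×3.93×0.563 = 1.28 kmol/m³.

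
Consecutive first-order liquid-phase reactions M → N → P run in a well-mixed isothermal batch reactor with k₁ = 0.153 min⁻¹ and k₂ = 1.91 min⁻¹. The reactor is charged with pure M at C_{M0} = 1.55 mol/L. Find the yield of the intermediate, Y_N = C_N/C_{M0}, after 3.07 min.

Solving the coupled first-order balances gives C_N(t) = [k₁/(k₂−k₁)]·C_{M0}·(e^(−k₁t) − e^(−k₂t)).
e^(−k₁t) = e^(−0.153×3.07) = e^(−0.4697) = 0.6252; e^(−k₂t) = e^(−5.864) = 0.002841.
C_N = 0.153×1.55/(1.91−0.153) × (0.6252−0.002841) = 0.1350×0.6223 = 0.08400 mol/L.
Y_N = C_N/C_{M0} = 0.08400/1.55 = 0.0542.

0.0542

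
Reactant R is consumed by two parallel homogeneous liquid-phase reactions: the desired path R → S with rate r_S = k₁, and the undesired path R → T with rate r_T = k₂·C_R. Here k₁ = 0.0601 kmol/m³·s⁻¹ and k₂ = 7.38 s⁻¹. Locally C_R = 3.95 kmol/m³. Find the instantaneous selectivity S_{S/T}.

S_{S/T} = r_S/r_T = (k₁)/(k₂·C_R) = (k₁/k₂)·C_R⁻¹.
= (0.0601) / (7.38×3.950) = 0.06010/29.15 = 0.00206.
The undesired path is higher order in R, so low C_R (CSTR or dilute feed) favours S.

0.00206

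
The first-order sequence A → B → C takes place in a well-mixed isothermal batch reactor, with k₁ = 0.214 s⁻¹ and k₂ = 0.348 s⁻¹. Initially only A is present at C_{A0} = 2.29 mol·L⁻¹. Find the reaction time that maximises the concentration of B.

For first-order series the maximum of C_B occurs at t_opt = ln(k₂/k₁)/(k₂−k₁).
= ln(0.348/0.214)/(0.348−0.214) = ln(1.626)/0.1340 = 0.4862/0.1340 = 3.63 s.

3.63 s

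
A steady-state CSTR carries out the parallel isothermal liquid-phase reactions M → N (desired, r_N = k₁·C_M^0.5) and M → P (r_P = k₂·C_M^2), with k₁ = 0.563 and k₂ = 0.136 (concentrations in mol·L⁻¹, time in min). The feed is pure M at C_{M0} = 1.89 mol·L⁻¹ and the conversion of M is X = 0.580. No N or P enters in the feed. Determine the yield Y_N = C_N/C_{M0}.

Exit C_M = C_{M0}(1−X) = 1.89×0.420 = 0.7938 mol·L⁻¹.
A CSTR operates uniformly at the exit composition, giving r_N = 0.5016 and r_P = 0.08570 (each k·C_M^n at C_M = 0.7938).
Fraction of consumed M going to N: r_N/(r_N+r_P) = 0.8541.
C_N = 0.8541·C_{M0}·X = 0.8541×1.89×0.580 = 0.936 mol·L⁻¹; Y_N = C_N/C_{M0} = 0.495.

0.495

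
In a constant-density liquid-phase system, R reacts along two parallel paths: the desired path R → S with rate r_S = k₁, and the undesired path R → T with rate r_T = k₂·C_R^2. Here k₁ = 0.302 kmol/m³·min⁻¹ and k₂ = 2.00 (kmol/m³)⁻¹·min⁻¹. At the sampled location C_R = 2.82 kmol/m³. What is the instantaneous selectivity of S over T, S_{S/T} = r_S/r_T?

0.0190

S_{S/T} = r_S/r_T = (k₁)/(k₂·C_R^2) = (k₁/k₂)·C_R^-2.
= (0.302) / (2.00×2.820^2) = 0.3020/15.90 = 0.0190.
The undesired path is higher order in R, so low C_R (CSTR or dilute feed) favours S.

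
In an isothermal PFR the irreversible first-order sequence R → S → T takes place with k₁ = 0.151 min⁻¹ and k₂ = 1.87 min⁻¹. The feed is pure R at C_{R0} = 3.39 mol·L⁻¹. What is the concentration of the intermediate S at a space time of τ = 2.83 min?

0.193 mol·L⁻¹

Solving the coupled first-order balances gives C_S(τ) = [k₁/(k₂−k₁)]·C_{R0}·(e^(−k₁τ) − e^(−k₂τ)).
e^(−k₁τ) = e^(−0.151×2.83) = e^(−0.4273) = 0.6522; e^(−k₂τ) = e^(−5.292) = 0.005031.
C_S = 0.151×3.39/(1.87−0.151) × (0.6522−0.005031) = 0.2978×0.6472 = 0.1927 mol·L⁻¹.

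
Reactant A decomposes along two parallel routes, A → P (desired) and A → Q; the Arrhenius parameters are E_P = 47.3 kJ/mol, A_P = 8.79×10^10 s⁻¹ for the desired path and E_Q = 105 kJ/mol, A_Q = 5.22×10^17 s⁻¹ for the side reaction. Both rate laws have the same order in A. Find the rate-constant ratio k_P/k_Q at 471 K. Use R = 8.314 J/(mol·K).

Since both paths have the same order in A, the concentration cancels and S_{P/Q} = k_P/k_Q = (A_P/A_Q)·exp[(E_Q−E_P)/(RT)].
(E_Q−E_P)/(RT) = (105−47.3)×10³/(8.314×471) = 57700/3916 = 14.73.
k_P/k_Q = (8.79×10^10/5.22×10^17)·exp(14.73) = 1.684×10^-7 × 2.508×10^6 = 0.422.
Since E_P < E_Q, lowering the temperature improves selectivity toward P.

0.422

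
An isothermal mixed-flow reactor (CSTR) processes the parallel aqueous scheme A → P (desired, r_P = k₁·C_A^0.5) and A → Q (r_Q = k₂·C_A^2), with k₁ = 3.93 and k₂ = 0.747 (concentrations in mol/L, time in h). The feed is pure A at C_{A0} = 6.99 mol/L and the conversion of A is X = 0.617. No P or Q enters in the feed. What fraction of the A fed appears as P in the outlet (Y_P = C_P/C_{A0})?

0.337

Exit C_A = C_{A0}(1−X) = 6.99×0.383 = 2.677 mol/L.
A CSTR operates uniformly at the exit composition, giving r_P = 6.430 and r_Q = 5.354 (each k·C_A^n at C_A = 2.677).
Fraction of consumed A going to P: r_P/(r_P+r_Q) = 0.5457.
C_P = 0.5457·C_{A0}·X = 0.5457×6.99×0.617 = 2.35 mol/L; Y_P = C_P/C_{A0} = 0.337.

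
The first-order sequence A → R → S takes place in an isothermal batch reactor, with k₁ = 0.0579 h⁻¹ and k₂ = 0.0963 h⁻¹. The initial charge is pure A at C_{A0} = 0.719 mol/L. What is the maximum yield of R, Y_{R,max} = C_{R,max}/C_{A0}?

For a first-order series the maximum intermediate yield is C_{R,max}/C_{A0} = (k₁/k₂)^[k₂/(k₂−k₁)].
= (0.0579/0.0963)^(0.0963/(0.0963−0.0579)) = (0.6012)^(2.508) = 0.2792.

0.279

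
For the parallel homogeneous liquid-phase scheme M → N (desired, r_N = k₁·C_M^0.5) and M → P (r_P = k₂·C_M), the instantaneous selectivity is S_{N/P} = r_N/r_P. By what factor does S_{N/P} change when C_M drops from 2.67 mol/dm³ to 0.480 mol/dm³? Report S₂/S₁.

S_{N/P} = (k₁/k₂)·C_M^-0.5, so S₂/S₁ = (C_{M,2}/C_{M,1})^-0.5.
= (0.480/2.67)^(-0.5) = (0.1798)^(-0.5) = 2.36.
Selectivity toward N rises as C_M falls — low-concentration operation is favoured.

2.36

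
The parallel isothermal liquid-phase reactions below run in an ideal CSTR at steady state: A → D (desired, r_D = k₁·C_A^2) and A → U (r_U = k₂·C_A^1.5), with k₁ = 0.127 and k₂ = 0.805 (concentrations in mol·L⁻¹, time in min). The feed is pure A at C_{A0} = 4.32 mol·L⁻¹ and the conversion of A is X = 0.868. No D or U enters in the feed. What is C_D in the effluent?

0.399 mol·L⁻¹

Exit C_A = C_{A0}(1−X) = 4.32×0.132 = 0.5702 mol·L⁻¹.
In a CSTR the entire volume is at exit conditions, so r_D = 0.127×0.5702^2 = 0.04130 and r_U = 0.805×0.5702^1.5 = 0.3466.
Fraction of consumed A going to D: r_D/(r_D+r_U) = 0.1065.
C_D = 0.1065·C_{A0}·X = 0.1065×4.32×0.868 = 0.399 mol·L⁻¹.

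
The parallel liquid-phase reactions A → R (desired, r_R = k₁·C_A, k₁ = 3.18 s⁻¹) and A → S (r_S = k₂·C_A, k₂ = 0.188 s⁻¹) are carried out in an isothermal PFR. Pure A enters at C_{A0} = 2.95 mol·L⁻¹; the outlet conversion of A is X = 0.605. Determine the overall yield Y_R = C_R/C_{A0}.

0.571

C_A = C_{A0}(1−X) = 1.165 mol·L⁻¹.
Both paths are first order in A, so the instantaneous fraction to R is constant: dC_R/d(−C_A) = k₁/(k₁+k₂) = 0.9442.
C_R = 0.9442·(C_{A0}−C_A) = 0.9442×1.785 = 1.69 mol·L⁻¹.
Y_R = C_R/C_{A0} = 1.685/2.95 = 0.571.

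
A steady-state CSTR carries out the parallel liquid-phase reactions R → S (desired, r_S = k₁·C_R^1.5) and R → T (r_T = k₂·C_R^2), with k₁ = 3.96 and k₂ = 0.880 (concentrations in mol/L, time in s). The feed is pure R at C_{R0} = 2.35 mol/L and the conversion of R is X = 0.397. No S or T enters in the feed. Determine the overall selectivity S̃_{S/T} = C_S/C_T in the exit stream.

3.78

Exit C_R = C_{R0}(1−X) = 2.35×0.603 = 1.417 mol/L.
A CSTR operates uniformly at the exit composition, giving r_S = 6.680 and r_T = 1.767 (each k·C_R^n at C_R = 1.417).
Overall selectivity = C_S/C_T = r_Sτ/(r_Tτ) = r_S/r_T = 3.78.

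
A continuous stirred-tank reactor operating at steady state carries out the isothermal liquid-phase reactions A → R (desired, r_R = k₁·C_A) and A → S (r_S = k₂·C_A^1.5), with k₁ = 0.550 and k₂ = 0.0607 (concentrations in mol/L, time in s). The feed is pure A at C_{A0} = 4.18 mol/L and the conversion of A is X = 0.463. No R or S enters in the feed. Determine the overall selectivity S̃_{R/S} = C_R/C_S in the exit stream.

6.05

Exit C_A = C_{A0}(1−X) = 4.18×0.537 = 2.245 mol/L.
In a CSTR the entire volume is at exit conditions, so r_R = 0.550×2.245 = 1.235 and r_S = 0.0607×2.245^1.5 = 0.2041.
Overall selectivity = C_R/C_S = r_Rτ/(r_Sτ) = r_R/r_S = 6.05.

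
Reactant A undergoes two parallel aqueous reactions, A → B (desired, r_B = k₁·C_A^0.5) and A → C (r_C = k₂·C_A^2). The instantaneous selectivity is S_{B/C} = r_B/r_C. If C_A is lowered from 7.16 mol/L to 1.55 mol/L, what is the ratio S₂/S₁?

9.93

S_{B/C} = (k₁/k₂)·C_A^-1.5, so S₂/S₁ = (C_{A,2}/C_{A,1})^-1.5.
= (1.55/7.16)^(-1.5) = (0.2165)^(-1.5) = 9.93.
Selectivity toward B rises as C_A falls — low-concentration operation is favoured.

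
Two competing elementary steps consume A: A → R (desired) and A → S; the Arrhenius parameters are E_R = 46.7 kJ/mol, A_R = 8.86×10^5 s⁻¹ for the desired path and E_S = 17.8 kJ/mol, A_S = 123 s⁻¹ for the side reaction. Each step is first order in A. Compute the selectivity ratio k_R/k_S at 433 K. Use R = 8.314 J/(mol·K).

k_R/k_S = (A_R/A_S)·exp[−(E_R−E_S)/(RT)] = (A_R/A_S)·exp[(E_S−E_R)/(RT)].
(E_S−E_R)/(RT) = (17.8−46.7)×10³/(8.314×433) = -28900/3600 = -8.028.
k_R/k_S = (8.86×10^5/123)·exp(-8.028) = 7203 × 3.262×10^-4 = 2.35.

2.35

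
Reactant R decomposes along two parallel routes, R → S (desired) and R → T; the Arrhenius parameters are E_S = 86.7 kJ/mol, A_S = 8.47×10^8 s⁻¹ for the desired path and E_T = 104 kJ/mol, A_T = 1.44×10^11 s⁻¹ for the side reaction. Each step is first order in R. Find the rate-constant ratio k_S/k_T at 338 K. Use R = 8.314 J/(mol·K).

2.77

Since both paths have the same order in R, the concentration cancels and S_{S/T} = k_S/k_T = (A_S/A_T)·exp[(E_T−E_S)/(RT)].
(E_T−E_S)/(RT) = (104−86.7)×10³/(8.314×338) = 17300/2810 = 6.156.
k_S/k_T = (8.47×10^8/1.44×10^11)·exp(6.156) = 0.005882 × 471.7 = 2.77.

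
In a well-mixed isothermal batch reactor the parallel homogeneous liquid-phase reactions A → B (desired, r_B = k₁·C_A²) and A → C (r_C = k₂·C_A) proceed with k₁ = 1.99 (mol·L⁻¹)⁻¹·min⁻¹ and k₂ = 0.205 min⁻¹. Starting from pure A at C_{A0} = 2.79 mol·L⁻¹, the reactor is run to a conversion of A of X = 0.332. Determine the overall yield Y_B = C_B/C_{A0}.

C_A = C_{A0}(1−X) = 1.864 mol·L⁻¹.
Along a PFR/batch, dC_C/dC_A = −r_C/(r_B+r_C) = −k₂/(k₂+k₁·C_A).
Integrating from C_{A0} to C_A: C_C = (0.205/1.99)·ln[(0.205+1.99·2.79)/(0.205+1.99·1.86)] = 0.1030·ln(5.757/3.914) = 0.03976 mol·L⁻¹.
Then C_B = (C_{A0}−C_A) − C_C = 0.9263 − 0.03976 = 0.8865 mol·L⁻¹.
Y_B = C_B/C_{A0} = 0.8865/2.79 = 0.318.

0.318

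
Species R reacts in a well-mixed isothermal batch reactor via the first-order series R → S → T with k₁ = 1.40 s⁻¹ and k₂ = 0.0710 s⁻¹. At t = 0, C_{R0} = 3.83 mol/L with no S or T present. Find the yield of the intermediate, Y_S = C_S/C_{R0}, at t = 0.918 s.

For first-order series with pure R initially, C_S(t) = k₁C_{R0}/(k₂−k₁)·(e^(−k₁t) − e^(−k₂t)).
e^(−k₁t) = e^(−1.40×0.918) = e^(−1.285) = 0.2766; e^(−k₂t) = e^(−0.06518) = 0.9369.
C_S = 1.40×3.83/(0.0710−1.40) × (0.2766−0.9369) = (-4.035)×(-0.6603) = 2.664 mol/L.
Y_S = C_S/C_{R0} = 2.664/3.83 = 0.696.

0.696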